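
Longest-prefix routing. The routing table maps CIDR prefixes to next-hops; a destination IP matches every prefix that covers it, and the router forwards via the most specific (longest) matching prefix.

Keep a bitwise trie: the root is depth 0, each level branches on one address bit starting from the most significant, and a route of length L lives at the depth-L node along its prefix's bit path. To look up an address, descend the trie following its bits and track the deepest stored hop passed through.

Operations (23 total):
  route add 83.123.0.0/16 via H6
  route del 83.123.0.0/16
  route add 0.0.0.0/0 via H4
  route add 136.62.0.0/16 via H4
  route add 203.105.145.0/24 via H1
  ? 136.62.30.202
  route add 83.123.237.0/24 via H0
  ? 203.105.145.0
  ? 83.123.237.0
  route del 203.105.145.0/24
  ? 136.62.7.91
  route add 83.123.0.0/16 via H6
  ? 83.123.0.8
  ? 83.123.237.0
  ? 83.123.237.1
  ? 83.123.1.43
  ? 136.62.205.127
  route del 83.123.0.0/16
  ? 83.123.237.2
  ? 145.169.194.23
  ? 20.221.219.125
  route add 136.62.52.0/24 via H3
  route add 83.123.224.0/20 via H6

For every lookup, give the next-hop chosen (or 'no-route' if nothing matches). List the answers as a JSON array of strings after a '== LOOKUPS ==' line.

Trace:
  add 83.123.0.0/16 -> H6 at depth 16
  - 83.123.0.0/16 clear@16
  add 0.0.0.0/0 -> H4 at depth 0
  add 136.62.0.0/16 -> H4 at depth 16
  add 203.105.145.0/24 -> H1 at depth 24
  Q 136.62.30.202: descend 1000100000111110 ; hops seen [H4,H4] ; pick H4
  add 83.123.237.0/24 -> H0 at depth 24
  Q 203.105.145.0: descend 110010110110100110010001 ; hops seen [H4,H1] ; pick H1
  Q 83.123.237.0: descend 010100110111101111101101 ; hops seen [H4,H0] ; pick H0
  - 203.105.145.0/24 clear@24
  Q 136.62.7.91: descend 1000100000111110 ; hops seen [H4,H4] ; pick H4
  add 83.123.0.0/16 -> H6 at depth 16
  Q 83.123.0.8: descend 0101001101111011 ; hops seen [H4,H6] ; pick H6
  Q 83.123.237.0: descend 010100110111101111101101 ; hops seen [H4,H6,H0] ; pick H0
  Q 83.123.237.1: descend 010100110111101111101101 ; hops seen [H4,H6,H0] ; pick H0
  Q 83.123.1.43: descend 0101001101111011 ; hops seen [H4,H6] ; pick H6
  Q 136.62.205.127: descend 1000100000111110 ; hops seen [H4,H4] ; pick H4
  - 83.123.0.0/16 clear@16
  Q 83.123.237.2: descend 010100110111101111101101 ; hops seen [H4,H0] ; pick H0
  Q 145.169.194.23: descend 100 ; hops seen [H4] ; pick H4
  Q 20.221.219.125: descend 0 ; hops seen [H4] ; pick H4
  add 136.62.52.0/24 -> H3 at depth 24
  add 83.123.224.0/20 -> H6 at depth 20

== LOOKUPS ==
["H4","H1","H0","H4","H6","H0","H0","H6","H4","H0","H4","H4"]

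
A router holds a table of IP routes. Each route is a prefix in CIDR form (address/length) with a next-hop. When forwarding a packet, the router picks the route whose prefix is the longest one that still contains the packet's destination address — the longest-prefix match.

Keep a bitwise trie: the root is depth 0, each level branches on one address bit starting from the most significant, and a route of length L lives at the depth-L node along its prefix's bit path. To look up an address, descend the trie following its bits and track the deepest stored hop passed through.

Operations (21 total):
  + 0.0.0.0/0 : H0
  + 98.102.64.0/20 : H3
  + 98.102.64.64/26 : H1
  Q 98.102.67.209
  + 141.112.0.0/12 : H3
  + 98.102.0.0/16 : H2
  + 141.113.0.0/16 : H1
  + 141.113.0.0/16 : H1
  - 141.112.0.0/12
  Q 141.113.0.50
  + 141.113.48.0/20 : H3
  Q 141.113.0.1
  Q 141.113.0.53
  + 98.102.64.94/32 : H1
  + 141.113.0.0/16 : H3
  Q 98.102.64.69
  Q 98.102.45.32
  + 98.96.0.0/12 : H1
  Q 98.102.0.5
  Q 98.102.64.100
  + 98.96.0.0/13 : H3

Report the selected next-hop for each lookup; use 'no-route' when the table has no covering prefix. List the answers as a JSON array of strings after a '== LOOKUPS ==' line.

Process each operation:
  add 0.0.0.0/0 -> H0 at depth 0
  add 98.102.64.0/20 -> H3 at depth 20
  add 98.102.64.64/26 -> H1 at depth 26
  lookup 98.102.67.209: bits 0110001001100110010000 walk d0:H0→d1:-→d2:-→d3:-→d4:-→d5:-→d6:-→d7:-→d8:-→d9:-→d10:-→d11:-→d12:-→d13:-→d14:-→d15:-→d16:-→d17:-→d18:-→d19:-→d20:H3→d21:-→d22:- -> H3
  add 141.112.0.0/12 -> H3 at depth 12
  add 98.102.0.0/16 -> H2 at depth 16
  add 141.113.0.0/16 -> H1 at depth 16
  add 141.113.0.0/16 -> H1 at depth 16
  - 141.112.0.0/12 clear@12
  lookup 141.113.0.50: bits 1000110101110001 walk d0:H0→d1:-→d2:-→d3:-→d4:-→d5:-→d6:-→d7:-→d8:-→d9:-→d10:-→d11:-→d12:-→d13:-→d14:-→d15:-→d16:H1 -> H1
  add 141.113.48.0/20 -> H3 at depth 20
  lookup 141.113.0.1: bits 100011010111000100 walk d0:H0→d1:-→d2:-→d3:-→d4:-→d5:-→d6:-→d7:-→d8:-→d9:-→d10:-→d11:-→d12:-→d13:-→d14:-→d15:-→d16:H1→d17:-→d18:- -> H1
  lookup 141.113.0.53: bits 100011010111000100 walk d0:H0→d1:-→d2:-→d3:-→d4:-→d5:-→d6:-→d7:-→d8:-→d9:-→d10:-→d11:-→d12:-→d13:-→d14:-→d15:-→d16:H1→d17:-→d18:- -> H1
  add 98.102.64.94/32 -> H1 at depth 32
  add 141.113.0.0/16 -> H3 at depth 16
  lookup 98.102.64.69: bits 011000100110011001000000010 walk d0:H0→d1:-→d2:-→d3:-→d4:-→d5:-→d6:-→d7:-→d8:-→d9:-→d10:-→d11:-→d12:-→d13:-→d14:-→d15:-→d16:H2→d17:-→d18:-→d19:-→d20:H3→d21:-→d22:-→d23:-→d24:-→d25:-→d26:H1→d27:- -> H1
  lookup 98.102.45.32: bits 01100010011001100 walk d0:H0→d1:-→d2:-→d3:-→d4:-→d5:-→d6:-→d7:-→d8:-→d9:-→d10:-→d11:-→d12:-→d13:-→d14:-→d15:-→d16:H2→d17:- -> H2
  add 98.96.0.0/12 -> H1 at depth 12
  lookup 98.102.0.5: bits 01100010011001100 walk d0:H0→d1:-→d2:-→d3:-→d4:-→d5:-→d6:-→d7:-→d8:-→d9:-→d10:-→d11:-→d12:H1→d13:-→d14:-→d15:-→d16:H2→d17:- -> H2
  lookup 98.102.64.100: bits 01100010011001100100000001 walk d0:H0→d1:-→d2:-→d3:-→d4:-→d5:-→d6:-→d7:-→d8:-→d9:-→d10:-→d11:-→d12:H1→d13:-→d14:-→d15:-→d16:H2→d17:-→d18:-→d19:-→d20:H3→d21:-→d22:-→d23:-→d24:-→d25:-→d26:H1 -> H1
  add 98.96.0.0/13 -> H3 at depth 13

== LOOKUPS ==
["H3","H1","H1","H1","H1","H2","H2","H1"]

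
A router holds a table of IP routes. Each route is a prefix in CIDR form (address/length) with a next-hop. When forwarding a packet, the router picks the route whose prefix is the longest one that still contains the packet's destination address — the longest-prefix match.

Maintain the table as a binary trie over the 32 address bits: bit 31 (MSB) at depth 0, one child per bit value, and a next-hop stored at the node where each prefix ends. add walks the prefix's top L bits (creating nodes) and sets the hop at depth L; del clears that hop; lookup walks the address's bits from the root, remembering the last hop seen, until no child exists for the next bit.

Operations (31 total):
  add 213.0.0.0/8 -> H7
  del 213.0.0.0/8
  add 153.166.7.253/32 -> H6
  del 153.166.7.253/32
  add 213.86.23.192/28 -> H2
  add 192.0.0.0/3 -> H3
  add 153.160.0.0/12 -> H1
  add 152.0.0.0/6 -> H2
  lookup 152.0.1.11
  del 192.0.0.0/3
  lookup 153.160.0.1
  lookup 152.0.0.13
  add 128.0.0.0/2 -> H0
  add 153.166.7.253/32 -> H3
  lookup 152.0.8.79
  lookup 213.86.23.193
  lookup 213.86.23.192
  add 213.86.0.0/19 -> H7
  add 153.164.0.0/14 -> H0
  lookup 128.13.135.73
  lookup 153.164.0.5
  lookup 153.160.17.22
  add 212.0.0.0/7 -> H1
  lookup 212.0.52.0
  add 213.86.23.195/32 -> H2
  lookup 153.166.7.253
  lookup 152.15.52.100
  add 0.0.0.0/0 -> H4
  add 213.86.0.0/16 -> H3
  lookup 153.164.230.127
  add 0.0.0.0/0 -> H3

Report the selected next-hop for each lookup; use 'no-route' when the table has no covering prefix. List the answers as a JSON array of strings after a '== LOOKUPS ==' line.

Process each operation:
  + 213.0.0.0/8 (H7) depth=8
  del 213.0.0.0/8 (clear depth 8)
  + 153.166.7.253/32 (H6) depth=32
  del 153.166.7.253/32 (clear depth 32)
  + 213.86.23.192/28 (H2) depth=28
  + 192.0.0.0/3 (H3) depth=3
  + 153.160.0.0/12 (H1) depth=12
  + 152.0.0.0/6 (H2) depth=6
  ? 152.0.1.11  path d0:-→d1:-→d2:-→d3:-→d4:-→d5:-→d6:H2→d7:-  best=H2
  del 192.0.0.0/3 (clear depth 3)
  ? 153.160.0.1  path d0:-→d1:-→d2:-→d3:-→d4:-→d5:-→d6:H2→d7:-→d8:-→d9:-→d10:-→d11:-→d12:H1→d13:-  best=H1
  ? 152.0.0.13  path d0:-→d1:-→d2:-→d3:-→d4:-→d5:-→d6:H2→d7:-  best=H2
  + 128.0.0.0/2 (H0) depth=2
  + 153.166.7.253/32 (H3) depth=32
  ? 152.0.8.79  path d0:-→d1:-→d2:H0→d3:-→d4:-→d5:-→d6:H2→d7:-  best=H2
  ? 213.86.23.193  path d0:-→d1:-→d2:-→d3:-→d4:-→d5:-→d6:-→d7:-→d8:-→d9:-→d10:-→d11:-→d12:-→d13:-→d14:-→d15:-→d16:-→d17:-→d18:-→d19:-→d20:-→d21:-→d22:-→d23:-→d24:-→d25:-→d26:-→d27:-→d28:H2  best=H2
  ? 213.86.23.192  path d0:-→d1:-→d2:-→d3:-→d4:-→d5:-→d6:-→d7:-→d8:-→d9:-→d10:-→d11:-→d12:-→d13:-→d14:-→d15:-→d16:-→d17:-→d18:-→d19:-→d20:-→d21:-→d22:-→d23:-→d24:-→d25:-→d26:-→d27:-→d28:H2  best=H2
  + 213.86.0.0/19 (H7) depth=19
  + 153.164.0.0/14 (H0) depth=14
  ? 128.13.135.73  path d0:-→d1:-→d2:H0→d3:-  best=H0
  ? 153.164.0.5  path d0:-→d1:-→d2:H0→d3:-→d4:-→d5:-→d6:H2→d7:-→d8:-→d9:-→d10:-→d11:-→d12:H1→d13:-→d14:H0  best=H0
  ? 153.160.17.22  path d0:-→d1:-→d2:H0→d3:-→d4:-→d5:-→d6:H2→d7:-→d8:-→d9:-→d10:-→d11:-→d12:H1→d13:-  best=H1
  + 212.0.0.0/7 (H1) depth=7
  ? 212.0.52.0  path d0:-→d1:-→d2:-→d3:-→d4:-→d5:-→d6:-→d7:H1  best=H1
  + 213.86.23.195/32 (H2) depth=32
  ? 153.166.7.253  path d0:-→d1:-→d2:H0→d3:-→d4:-→d5:-→d6:H2→d7:-→d8:-→d9:-→d10:-→d11:-→d12:H1→d13:-→d14:H0→d15:-→d16:-→d17:-→d18:-→d19:-→d20:-→d21:-→d22:-→d23:-→d24:-→d25:-→d26:-→d27:-→d28:-→d29:-→d30:-→d31:-→d32:H3  best=H3
  ? 152.15.52.100  path d0:-→d1:-→d2:H0→d3:-→d4:-→d5:-→d6:H2→d7:-  best=H2
  + 0.0.0.0/0 (H4) depth=0
  + 213.86.0.0/16 (H3) depth=16
  ? 153.164.230.127  path d0:H4→d1:-→d2:H0→d3:-→d4:-→d5:-→d6:H2→d7:-→d8:-→d9:-→d10:-→d11:-→d12:H1→d13:-→d14:H0  best=H0
  + 0.0.0.0/0 (H3) depth=0

== LOOKUPS ==
["H2","H1","H2","H2","H2","H2","H0","H0","H1","H1","H3","H2","H0"]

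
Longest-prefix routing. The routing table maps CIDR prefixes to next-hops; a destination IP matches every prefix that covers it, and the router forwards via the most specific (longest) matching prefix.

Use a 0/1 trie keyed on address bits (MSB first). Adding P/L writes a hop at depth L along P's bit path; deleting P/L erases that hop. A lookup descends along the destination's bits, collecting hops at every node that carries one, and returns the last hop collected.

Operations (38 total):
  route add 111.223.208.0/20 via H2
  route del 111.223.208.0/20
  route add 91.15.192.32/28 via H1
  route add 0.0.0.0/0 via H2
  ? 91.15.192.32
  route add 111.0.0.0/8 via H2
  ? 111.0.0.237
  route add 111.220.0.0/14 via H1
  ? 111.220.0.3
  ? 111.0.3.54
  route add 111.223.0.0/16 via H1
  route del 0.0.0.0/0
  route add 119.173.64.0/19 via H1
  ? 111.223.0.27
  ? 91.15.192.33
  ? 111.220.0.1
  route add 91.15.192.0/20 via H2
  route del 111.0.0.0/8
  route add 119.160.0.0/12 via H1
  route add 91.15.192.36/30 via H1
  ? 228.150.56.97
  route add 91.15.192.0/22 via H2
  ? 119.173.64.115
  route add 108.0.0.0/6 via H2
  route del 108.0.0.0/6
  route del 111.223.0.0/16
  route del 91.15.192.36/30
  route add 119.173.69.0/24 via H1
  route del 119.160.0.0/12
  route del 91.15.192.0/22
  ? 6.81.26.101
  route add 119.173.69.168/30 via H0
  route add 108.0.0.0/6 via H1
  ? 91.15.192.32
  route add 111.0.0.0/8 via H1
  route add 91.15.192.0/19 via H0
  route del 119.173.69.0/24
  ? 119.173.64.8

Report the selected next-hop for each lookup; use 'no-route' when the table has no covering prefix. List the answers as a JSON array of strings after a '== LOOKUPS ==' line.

Apply in order:
  add 111.223.208.0/20 -> H2 at depth 20
  del 111.223.208.0/20 (clear depth 20)
  add 91.15.192.32/28 -> H1 at depth 28
  add 0.0.0.0/0 -> H2 at depth 0
  Q 91.15.192.32: descend 0101101100001111110000000010 ; hops seen [H2,H1] ; pick H1
  add 111.0.0.0/8 -> H2 at depth 8
  Q 111.0.0.237: descend 01101111 ; hops seen [H2,H2] ; pick H2
  add 111.220.0.0/14 -> H1 at depth 14
  Q 111.220.0.3: descend 01101111110111 ; hops seen [H2,H2,H1] ; pick H1
  Q 111.0.3.54: descend 01101111 ; hops seen [H2,H2] ; pick H2
  add 111.223.0.0/16 -> H1 at depth 16
  del 0.0.0.0/0 (clear depth 0)
  add 119.173.64.0/19 -> H1 at depth 19
  Q 111.223.0.27: descend 0110111111011111 ; hops seen [H2,H1,H1] ; pick H1
  Q 91.15.192.33: descend 0101101100001111110000000010 ; hops seen [H1] ; pick H1
  Q 111.220.0.1: descend 01101111110111 ; hops seen [H2,H1] ; pick H1
  add 91.15.192.0/20 -> H2 at depth 20
  del 111.0.0.0/8 (clear depth 8)
  add 119.160.0.0/12 -> H1 at depth 12
  add 91.15.192.36/30 -> H1 at depth 30
  Q 228.150.56.97: descend ε ; hops seen [∅] ; pick no-route
  add 91.15.192.0/22 -> H2 at depth 22
  Q 119.173.64.115: descend 0111011110101101010 ; hops seen [H1,H1] ; pick H1
  add 108.0.0.0/6 -> H2 at depth 6
  del 108.0.0.0/6 (clear depth 6)
  del 111.223.0.0/16 (clear depth 16)
  del 91.15.192.36/30 (clear depth 30)
  add 119.173.69.0/24 -> H1 at depth 24
  del 119.160.0.0/12 (clear depth 12)
  del 91.15.192.0/22 (clear depth 22)
  Q 6.81.26.101: descend 0 ; hops seen [∅] ; pick no-route
  add 119.173.69.168/30 -> H0 at depth 30
  add 108.0.0.0/6 -> H1 at depth 6
  Q 91.15.192.32: descend 01011011000011111100000000100 ; hops seen [H2,H1] ; pick H1
  add 111.0.0.0/8 -> H1 at depth 8
  add 91.15.192.0/19 -> H0 at depth 19
  del 119.173.69.0/24 (clear depth 24)
  Q 119.173.64.8: descend 011101111010110101000 ; hops seen [H1] ; pick H1

== LOOKUPS ==
["H1","H2","H1","H2","H1","H1","H1","no-route","H1","no-route","H1","H1"]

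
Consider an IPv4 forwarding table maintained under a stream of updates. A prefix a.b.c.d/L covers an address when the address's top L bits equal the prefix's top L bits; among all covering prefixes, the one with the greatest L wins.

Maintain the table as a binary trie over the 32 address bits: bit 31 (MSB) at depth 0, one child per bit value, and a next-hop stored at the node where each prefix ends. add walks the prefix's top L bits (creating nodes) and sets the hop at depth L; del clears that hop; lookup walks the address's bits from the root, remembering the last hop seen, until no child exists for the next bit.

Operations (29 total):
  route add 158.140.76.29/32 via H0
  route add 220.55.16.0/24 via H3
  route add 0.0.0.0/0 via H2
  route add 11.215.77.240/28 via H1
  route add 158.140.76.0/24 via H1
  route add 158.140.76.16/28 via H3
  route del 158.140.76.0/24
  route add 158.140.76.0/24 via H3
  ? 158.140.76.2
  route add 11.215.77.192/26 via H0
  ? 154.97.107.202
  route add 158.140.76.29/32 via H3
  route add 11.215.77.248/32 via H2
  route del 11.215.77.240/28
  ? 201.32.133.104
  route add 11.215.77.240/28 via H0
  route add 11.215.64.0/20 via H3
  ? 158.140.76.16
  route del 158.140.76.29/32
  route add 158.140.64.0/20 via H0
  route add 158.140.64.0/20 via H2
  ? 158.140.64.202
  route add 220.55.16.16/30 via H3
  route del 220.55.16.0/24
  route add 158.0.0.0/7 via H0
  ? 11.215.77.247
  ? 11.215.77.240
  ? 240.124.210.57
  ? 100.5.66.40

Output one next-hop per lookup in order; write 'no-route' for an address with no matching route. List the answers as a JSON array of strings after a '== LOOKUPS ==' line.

Process each operation:
  + 158.140.76.29/32 (H0) depth=32
  + 220.55.16.0/24 (H3) depth=24
  + 0.0.0.0/0 (H2) depth=0
  + 11.215.77.240/28 (H1) depth=28
  + 158.140.76.0/24 (H1) depth=24
  + 158.140.76.16/28 (H3) depth=28
  - 158.140.76.0/24 clear@24
  + 158.140.76.0/24 (H3) depth=24
  ? 158.140.76.2  path d0:H2→d1:-→d2:-→d3:-→d4:-→d5:-→d6:-→d7:-→d8:-→d9:-→d10:-→d11:-→d12:-→d13:-→d14:-→d15:-→d16:-→d17:-→d18:-→d19:-→d20:-→d21:-→d22:-→d23:-→d24:H3→d25:-→d26:-→d27:-  best=H3
  + 11.215.77.192/26 (H0) depth=26
  ? 154.97.107.202  path d0:H2→d1:-→d2:-→d3:-→d4:-→d5:-  best=H2
  + 158.140.76.29/32 (H3) depth=32
  + 11.215.77.248/32 (H2) depth=32
  - 11.215.77.240/28 clear@28
  ? 201.32.133.104  path d0:H2→d1:-→d2:-→d3:-  best=H2
  + 11.215.77.240/28 (H0) depth=28
  + 11.215.64.0/20 (H3) depth=20
  ? 158.140.76.16  path d0:H2→d1:-→d2:-→d3:-→d4:-→d5:-→d6:-→d7:-→d8:-→d9:-→d10:-→d11:-→d12:-→d13:-→d14:-→d15:-→d16:-→d17:-→d18:-→d19:-→d20:-→d21:-→d22:-→d23:-→d24:H3→d25:-→d26:-→d27:-→d28:H3  best=H3
  - 158.140.76.29/32 clear@32
  + 158.140.64.0/20 (H0) depth=20
  + 158.140.64.0/20 (H2) depth=20
  ? 158.140.64.202  path d0:H2→d1:-→d2:-→d3:-→d4:-→d5:-→d6:-→d7:-→d8:-→d9:-→d10:-→d11:-→d12:-→d13:-→d14:-→d15:-→d16:-→d17:-→d18:-→d19:-→d20:H2  best=H2
  + 220.55.16.16/30 (H3) depth=30
  - 220.55.16.0/24 clear@24
  + 158.0.0.0/7 (H0) depth=7
  ? 11.215.77.247  path d0:H2→d1:-→d2:-→d3:-→d4:-→d5:-→d6:-→d7:-→d8:-→d9:-→d10:-→d11:-→d12:-→d13:-→d14:-→d15:-→d16:-→d17:-→d18:-→d19:-→d20:H3→d21:-→d22:-→d23:-→d24:-→d25:-→d26:H0→d27:-→d28:H0  best=H0
  ? 11.215.77.240  path d0:H2→d1:-→d2:-→d3:-→d4:-→d5:-→d6:-→d7:-→d8:-→d9:-→d10:-→d11:-→d12:-→d13:-→d14:-→d15:-→d16:-→d17:-→d18:-→d19:-→d20:H3→d21:-→d22:-→d23:-→d24:-→d25:-→d26:H0→d27:-→d28:H0  best=H0
  ? 240.124.210.57  path d0:H2→d1:-→d2:-  best=H2
  ? 100.5.66.40  path d0:H2→d1:-  best=H2

== LOOKUPS ==
["H3","H2","H2","H3","H2","H0","H0","H2","H2"]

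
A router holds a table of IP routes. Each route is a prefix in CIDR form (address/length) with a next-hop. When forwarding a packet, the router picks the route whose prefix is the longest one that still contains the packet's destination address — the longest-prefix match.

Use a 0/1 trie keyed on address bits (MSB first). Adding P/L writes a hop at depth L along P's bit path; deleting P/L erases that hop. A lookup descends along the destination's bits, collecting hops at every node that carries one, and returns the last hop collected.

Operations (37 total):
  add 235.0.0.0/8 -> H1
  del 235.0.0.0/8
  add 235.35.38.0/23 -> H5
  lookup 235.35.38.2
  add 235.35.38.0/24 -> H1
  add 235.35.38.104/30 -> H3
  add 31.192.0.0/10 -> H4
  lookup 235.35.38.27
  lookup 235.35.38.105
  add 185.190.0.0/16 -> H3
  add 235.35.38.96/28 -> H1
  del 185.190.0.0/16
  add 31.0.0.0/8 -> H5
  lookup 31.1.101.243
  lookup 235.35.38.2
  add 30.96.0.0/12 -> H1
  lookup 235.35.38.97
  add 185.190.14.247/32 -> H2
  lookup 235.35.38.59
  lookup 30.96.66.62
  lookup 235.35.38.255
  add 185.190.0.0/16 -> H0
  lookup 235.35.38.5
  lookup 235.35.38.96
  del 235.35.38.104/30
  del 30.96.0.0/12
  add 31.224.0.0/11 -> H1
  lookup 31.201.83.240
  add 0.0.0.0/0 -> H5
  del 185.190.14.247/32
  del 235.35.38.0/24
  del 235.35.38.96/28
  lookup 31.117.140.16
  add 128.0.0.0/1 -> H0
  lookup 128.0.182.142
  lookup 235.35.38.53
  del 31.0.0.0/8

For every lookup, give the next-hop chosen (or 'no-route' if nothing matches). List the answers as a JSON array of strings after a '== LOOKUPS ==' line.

Apply in order:
  add 235.0.0.0/8 -> H1 at depth 8
  del 235.0.0.0/8 (clear depth 8)
  add 235.35.38.0/23 -> H5 at depth 23
  ? 235.35.38.2  path d0:-→d1:-→d2:-→d3:-→d4:-→d5:-→d6:-→d7:-→d8:-→d9:-→d10:-→d11:-→d12:-→d13:-→d14:-→d15:-→d16:-→d17:-→d18:-→d19:-→d20:-→d21:-→d22:-→d23:H5  best=H5
  add 235.35.38.0/24 -> H1 at depth 24
  add 235.35.38.104/30 -> H3 at depth 30
  add 31.192.0.0/10 -> H4 at depth 10
  ? 235.35.38.27  path d0:-→d1:-→d2:-→d3:-→d4:-→d5:-→d6:-→d7:-→d8:-→d9:-→d10:-→d11:-→d12:-→d13:-→d14:-→d15:-→d16:-→d17:-→d18:-→d19:-→d20:-→d21:-→d22:-→d23:H5→d24:H1→d25:-  best=H1
  ? 235.35.38.105  path d0:-→d1:-→d2:-→d3:-→d4:-→d5:-→d6:-→d7:-→d8:-→d9:-→d10:-→d11:-→d12:-→d13:-→d14:-→d15:-→d16:-→d17:-→d18:-→d19:-→d20:-→d21:-→d22:-→d23:H5→d24:H1→d25:-→d26:-→d27:-→d28:-→d29:-→d30:H3  best=H3
  add 185.190.0.0/16 -> H3 at depth 16
  add 235.35.38.96/28 -> H1 at depth 28
  del 185.190.0.0/16 (clear depth 16)
  add 31.0.0.0/8 -> H5 at depth 8
  ? 31.1.101.243  path d0:-→d1:-→d2:-→d3:-→d4:-→d5:-→d6:-→d7:-→d8:H5  best=H5
  ? 235.35.38.2  path d0:-→d1:-→d2:-→d3:-→d4:-→d5:-→d6:-→d7:-→d8:-→d9:-→d10:-→d11:-→d12:-→d13:-→d14:-→d15:-→d16:-→d17:-→d18:-→d19:-→d20:-→d21:-→d22:-→d23:H5→d24:H1→d25:-  best=H1
  add 30.96.0.0/12 -> H1 at depth 12
  ? 235.35.38.97  path d0:-→d1:-→d2:-→d3:-→d4:-→d5:-→d6:-→d7:-→d8:-→d9:-→d10:-→d11:-→d12:-→d13:-→d14:-→d15:-→d16:-→d17:-→d18:-→d19:-→d20:-→d21:-→d22:-→d23:H5→d24:H1→d25:-→d26:-→d27:-→d28:H1  best=H1
  add 185.190.14.247/32 -> H2 at depth 32
  ? 235.35.38.59  path d0:-→d1:-→d2:-→d3:-→d4:-→d5:-→d6:-→d7:-→d8:-→d9:-→d10:-→d11:-→d12:-→d13:-→d14:-→d15:-→d16:-→d17:-→d18:-→d19:-→d20:-→d21:-→d22:-→d23:H5→d24:H1→d25:-  best=H1
  ? 30.96.66.62  path d0:-→d1:-→d2:-→d3:-→d4:-→d5:-→d6:-→d7:-→d8:-→d9:-→d10:-→d11:-→d12:H1  best=H1
  ? 235.35.38.255  path d0:-→d1:-→d2:-→d3:-→d4:-→d5:-→d6:-→d7:-→d8:-→d9:-→d10:-→d11:-→d12:-→d13:-→d14:-→d15:-→d16:-→d17:-→d18:-→d19:-→d20:-→d21:-→d22:-→d23:H5→d24:H1  best=H1
  add 185.190.0.0/16 -> H0 at depth 16
  ? 235.35.38.5  path d0:-→d1:-→d2:-→d3:-→d4:-→d5:-→d6:-→d7:-→d8:-→d9:-→d10:-→d11:-→d12:-→d13:-→d14:-→d15:-→d16:-→d17:-→d18:-→d19:-→d20:-→d21:-→d22:-→d23:H5→d24:H1→d25:-  best=H1
  ? 235.35.38.96  path d0:-→d1:-→d2:-→d3:-→d4:-→d5:-→d6:-→d7:-→d8:-→d9:-→d10:-→d11:-→d12:-→d13:-→d14:-→d15:-→d16:-→d17:-→d18:-→d19:-→d20:-→d21:-→d22:-→d23:H5→d24:H1→d25:-→d26:-→d27:-→d28:H1  best=H1
  del 235.35.38.104/30 (clear depth 30)
  del 30.96.0.0/12 (clear depth 12)
  add 31.224.0.0/11 -> H1 at depth 11
  ? 31.201.83.240  path d0:-→d1:-→d2:-→d3:-→d4:-→d5:-→d6:-→d7:-→d8:H5→d9:-→d10:H4  best=H4
  add 0.0.0.0/0 -> H5 at depth 0
  del 185.190.14.247/32 (clear depth 32)
  del 235.35.38.0/24 (clear depth 24)
  del 235.35.38.96/28 (clear depth 28)
  ? 31.117.140.16  path d0:H5→d1:-→d2:-→d3:-→d4:-→d5:-→d6:-→d7:-→d8:H5  best=H5
  add 128.0.0.0/1 -> H0 at depth 1
  ? 128.0.182.142  path d0:H5→d1:H0→d2:-  best=H0
  ? 235.35.38.53  path d0:H5→d1:H0→d2:-→d3:-→d4:-→d5:-→d6:-→d7:-→d8:-→d9:-→d10:-→d11:-→d12:-→d13:-→d14:-→d15:-→d16:-→d17:-→d18:-→d19:-→d20:-→d21:-→d22:-→d23:H5→d24:-→d25:-  best=H5
  del 31.0.0.0/8 (clear depth 8)

== LOOKUPS ==
["H5","H1","H3","H5","H1","H1","H1","H1","H1","H1","H1","H4","H5","H0","H5"]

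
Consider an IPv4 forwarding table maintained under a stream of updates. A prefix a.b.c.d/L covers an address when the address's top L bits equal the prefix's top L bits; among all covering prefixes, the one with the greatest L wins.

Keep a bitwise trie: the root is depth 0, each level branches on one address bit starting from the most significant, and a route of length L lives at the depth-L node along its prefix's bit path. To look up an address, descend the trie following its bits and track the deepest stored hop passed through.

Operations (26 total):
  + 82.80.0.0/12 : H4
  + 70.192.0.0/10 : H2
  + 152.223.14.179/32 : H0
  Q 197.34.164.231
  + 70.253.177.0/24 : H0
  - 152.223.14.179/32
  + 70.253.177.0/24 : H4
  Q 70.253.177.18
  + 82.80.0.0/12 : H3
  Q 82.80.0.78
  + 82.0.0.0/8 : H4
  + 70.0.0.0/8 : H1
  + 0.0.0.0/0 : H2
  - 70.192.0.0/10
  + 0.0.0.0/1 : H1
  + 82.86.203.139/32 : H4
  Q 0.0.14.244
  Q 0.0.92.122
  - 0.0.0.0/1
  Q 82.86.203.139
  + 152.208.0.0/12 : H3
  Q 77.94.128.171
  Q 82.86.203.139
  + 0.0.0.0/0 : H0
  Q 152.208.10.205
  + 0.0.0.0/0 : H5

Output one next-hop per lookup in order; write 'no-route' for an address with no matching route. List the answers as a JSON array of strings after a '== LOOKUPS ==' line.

Trace:
  + 82.80.0.0/12 (H4) depth=12
  + 70.192.0.0/10 (H2) depth=10
  + 152.223.14.179/32 (H0) depth=32
  Q 197.34.164.231: descend 1 ; hops seen [∅] ; pick no-route
  + 70.253.177.0/24 (H0) depth=24
  del 152.223.14.179/32 (clear depth 32)
  + 70.253.177.0/24 (H4) depth=24
  Q 70.253.177.18: descend 010001101111110110110001 ; hops seen [H2,H4] ; pick H4
  + 82.80.0.0/12 (H3) depth=12
  Q 82.80.0.78: descend 010100100101 ; hops seen [H3] ; pick H3
  + 82.0.0.0/8 (H4) depth=8
  + 70.0.0.0/8 (H1) depth=8
  + 0.0.0.0/0 (H2) depth=0
  del 70.192.0.0/10 (clear depth 10)
  + 0.0.0.0/1 (H1) depth=1
  + 82.86.203.139/32 (H4) depth=32
  Q 0.0.14.244: descend 0 ; hops seen [H2,H1] ; pick H1
  Q 0.0.92.122: descend 0 ; hops seen [H2,H1] ; pick H1
  del 0.0.0.0/1 (clear depth 1)
  Q 82.86.203.139: descend 01010010010101101100101110001011 ; hops seen [H2,H4,H3,H4] ; pick H4
  + 152.208.0.0/12 (H3) depth=12
  Q 77.94.128.171: descend 0100 ; hops seen [H2] ; pick H2
  Q 82.86.203.139: descend 01010010010101101100101110001011 ; hops seen [H2,H4,H3,H4] ; pick H4
  + 0.0.0.0/0 (H0) depth=0
  Q 152.208.10.205: descend 100110001101 ; hops seen [H0,H3] ; pick H3
  + 0.0.0.0/0 (H5) depth=0

== LOOKUPS ==
["no-route","H4","H3","H1","H1","H4","H2","H4","H3"]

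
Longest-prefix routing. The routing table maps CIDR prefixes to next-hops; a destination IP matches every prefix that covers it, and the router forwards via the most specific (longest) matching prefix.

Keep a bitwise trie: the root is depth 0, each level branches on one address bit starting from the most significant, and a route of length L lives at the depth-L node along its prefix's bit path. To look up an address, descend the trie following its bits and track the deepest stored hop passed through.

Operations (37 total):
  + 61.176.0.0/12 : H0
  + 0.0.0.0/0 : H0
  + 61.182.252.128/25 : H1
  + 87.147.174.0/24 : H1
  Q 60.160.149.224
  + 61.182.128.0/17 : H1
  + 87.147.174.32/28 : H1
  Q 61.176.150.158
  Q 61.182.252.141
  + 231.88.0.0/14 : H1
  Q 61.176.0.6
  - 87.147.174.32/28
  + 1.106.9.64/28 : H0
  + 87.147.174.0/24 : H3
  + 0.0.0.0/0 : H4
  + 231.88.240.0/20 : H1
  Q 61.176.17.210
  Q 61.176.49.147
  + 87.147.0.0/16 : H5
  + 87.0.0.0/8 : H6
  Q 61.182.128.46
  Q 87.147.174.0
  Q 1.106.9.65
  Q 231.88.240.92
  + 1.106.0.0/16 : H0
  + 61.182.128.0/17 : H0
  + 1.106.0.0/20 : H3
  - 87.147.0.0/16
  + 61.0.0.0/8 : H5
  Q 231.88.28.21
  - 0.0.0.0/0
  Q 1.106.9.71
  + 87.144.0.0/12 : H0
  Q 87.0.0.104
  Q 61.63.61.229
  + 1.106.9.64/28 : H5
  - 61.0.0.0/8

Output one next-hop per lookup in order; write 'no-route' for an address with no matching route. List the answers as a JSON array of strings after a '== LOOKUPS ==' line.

Trace:
  add 61.176.0.0/12 -> H0 at depth 12
  add 0.0.0.0/0 -> H0 at depth 0
  add 61.182.252.128/25 -> H1 at depth 25
  add 87.147.174.0/24 -> H1 at depth 24
  ? 60.160.149.224  path d0:H0→d1:-→d2:-→d3:-→d4:-→d5:-→d6:-→d7:-  best=H0
  add 61.182.128.0/17 -> H1 at depth 17
  add 87.147.174.32/28 -> H1 at depth 28
  ? 61.176.150.158  path d0:H0→d1:-→d2:-→d3:-→d4:-→d5:-→d6:-→d7:-→d8:-→d9:-→d10:-→d11:-→d12:H0→d13:-  best=H0
  ? 61.182.252.141  path d0:H0→d1:-→d2:-→d3:-→d4:-→d5:-→d6:-→d7:-→d8:-→d9:-→d10:-→d11:-→d12:H0→d13:-→d14:-→d15:-→d16:-→d17:H1→d18:-→d19:-→d20:-→d21:-→d22:-→d23:-→d24:-→d25:H1  best=H1
  add 231.88.0.0/14 -> H1 at depth 14
  ? 61.176.0.6  path d0:H0→d1:-→d2:-→d3:-→d4:-→d5:-→d6:-→d7:-→d8:-→d9:-→d10:-→d11:-→d12:H0→d13:-  best=H0
  del 87.147.174.32/28 (clear depth 28)
  add 1.106.9.64/28 -> H0 at depth 28
  add 87.147.174.0/24 -> H3 at depth 24
  add 0.0.0.0/0 -> H4 at depth 0
  add 231.88.240.0/20 -> H1 at depth 20
  ? 61.176.17.210  path d0:H4→d1:-→d2:-→d3:-→d4:-→d5:-→d6:-→d7:-→d8:-→d9:-→d10:-→d11:-→d12:H0→d13:-  best=H0
  ? 61.176.49.147  path d0:H4→d1:-→d2:-→d3:-→d4:-→d5:-→d6:-→d7:-→d8:-→d9:-→d10:-→d11:-→d12:H0→d13:-  best=H0
  add 87.147.0.0/16 -> H5 at depth 16
  add 87.0.0.0/8 -> H6 at depth 8
  ? 61.182.128.46  path d0:H4→d1:-→d2:-→d3:-→d4:-→d5:-→d6:-→d7:-→d8:-→d9:-→d10:-→d11:-→d12:H0→d13:-→d14:-→d15:-→d16:-→d17:H1  best=H1
  ? 87.147.174.0  path d0:H4→d1:-→d2:-→d3:-→d4:-→d5:-→d6:-→d7:-→d8:H6→d9:-→d10:-→d11:-→d12:-→d13:-→d14:-→d15:-→d16:H5→d17:-→d18:-→d19:-→d20:-→d21:-→d22:-→d23:-→d24:H3→d25:-→d26:-  best=H3
  ? 1.106.9.65  path d0:H4→d1:-→d2:-→d3:-→d4:-→d5:-→d6:-→d7:-→d8:-→d9:-→d10:-→d11:-→d12:-→d13:-→d14:-→d15:-→d16:-→d17:-→d18:-→d19:-→d20:-→d21:-→d22:-→d23:-→d24:-→d25:-→d26:-→d27:-→d28:H0  best=H0
  ? 231.88.240.92  path d0:H4→d1:-→d2:-→d3:-→d4:-→d5:-→d6:-→d7:-→d8:-→d9:-→d10:-→d11:-→d12:-→d13:-→d14:H1→d15:-→d16:-→d17:-→d18:-→d19:-→d20:H1  best=H1
  add 1.106.0.0/16 -> H0 at depth 16
  add 61.182.128.0/17 -> H0 at depth 17
  add 1.106.0.0/20 -> H3 at depth 20
  del 87.147.0.0/16 (clear depth 16)
  add 61.0.0.0/8 -> H5 at depth 8
  ? 231.88.28.21  path d0:H4→d1:-→d2:-→d3:-→d4:-→d5:-→d6:-→d7:-→d8:-→d9:-→d10:-→d11:-→d12:-→d13:-→d14:H1→d15:-→d16:-  best=H1
  del 0.0.0.0/0 (clear depth 0)
  ? 1.106.9.71  path d0:-→d1:-→d2:-→d3:-→d4:-→d5:-→d6:-→d7:-→d8:-→d9:-→d10:-→d11:-→d12:-→d13:-→d14:-→d15:-→d16:H0→d17:-→d18:-→d19:-→d20:H3→d21:-→d22:-→d23:-→d24:-→d25:-→d26:-→d27:-→d28:H0  best=H0
  add 87.144.0.0/12 -> H0 at depth 12
  ? 87.0.0.104  path d0:-→d1:-→d2:-→d3:-→d4:-→d5:-→d6:-→d7:-→d8:H6  best=H6
  ? 61.63.61.229  path d0:-→d1:-→d2:-→d3:-→d4:-→d5:-→d6:-→d7:-→d8:H5  best=H5
  add 1.106.9.64/28 -> H5 at depth 28
  del 61.0.0.0/8 (clear depth 8)

== LOOKUPS ==
["H0","H0","H1","H0","H0","H0","H1","H3","H0","H1","H1","H0","H6","H5"]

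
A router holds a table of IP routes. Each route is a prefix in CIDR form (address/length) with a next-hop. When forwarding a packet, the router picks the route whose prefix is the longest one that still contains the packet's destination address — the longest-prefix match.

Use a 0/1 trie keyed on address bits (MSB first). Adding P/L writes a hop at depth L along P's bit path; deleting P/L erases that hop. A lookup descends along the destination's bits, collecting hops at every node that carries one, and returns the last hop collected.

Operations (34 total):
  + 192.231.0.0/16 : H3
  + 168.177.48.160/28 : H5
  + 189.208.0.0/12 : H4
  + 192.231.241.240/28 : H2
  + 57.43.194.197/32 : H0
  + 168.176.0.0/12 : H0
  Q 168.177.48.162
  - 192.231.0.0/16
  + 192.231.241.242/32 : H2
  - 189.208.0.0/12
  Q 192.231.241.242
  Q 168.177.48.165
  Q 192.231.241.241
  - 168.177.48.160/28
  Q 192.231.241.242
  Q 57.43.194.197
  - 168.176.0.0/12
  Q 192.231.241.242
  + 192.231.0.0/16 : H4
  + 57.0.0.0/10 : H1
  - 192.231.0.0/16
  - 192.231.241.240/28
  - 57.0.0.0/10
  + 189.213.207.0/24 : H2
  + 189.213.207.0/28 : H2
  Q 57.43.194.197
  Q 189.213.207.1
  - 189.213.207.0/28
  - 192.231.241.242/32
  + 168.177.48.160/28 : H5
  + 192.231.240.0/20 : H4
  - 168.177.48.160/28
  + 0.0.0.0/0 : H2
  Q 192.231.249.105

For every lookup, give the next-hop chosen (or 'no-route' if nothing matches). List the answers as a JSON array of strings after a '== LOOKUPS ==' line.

Apply in order:
  + 192.231.0.0/16 (H3) depth=16
  + 168.177.48.160/28 (H5) depth=28
  + 189.208.0.0/12 (H4) depth=12
  + 192.231.241.240/28 (H2) depth=28
  + 57.43.194.197/32 (H0) depth=32
  + 168.176.0.0/12 (H0) depth=12
  ? 168.177.48.162  path d0:-→d1:-→d2:-→d3:-→d4:-→d5:-→d6:-→d7:-→d8:-→d9:-→d10:-→d11:-→d12:H0→d13:-→d14:-→d15:-→d16:-→d17:-→d18:-→d19:-→d20:-→d21:-→d22:-→d23:-→d24:-→d25:-→d26:-→d27:-→d28:H5  best=H5
  del 192.231.0.0/16 (clear depth 16)
  + 192.231.241.242/32 (H2) depth=32
  del 189.208.0.0/12 (clear depth 12)
  ? 192.231.241.242  path d0:-→d1:-→d2:-→d3:-→d4:-→d5:-→d6:-→d7:-→d8:-→d9:-→d10:-→d11:-→d12:-→d13:-→d14:-→d15:-→d16:-→d17:-→d18:-→d19:-→d20:-→d21:-→d22:-→d23:-→d24:-→d25:-→d26:-→d27:-→d28:H2→d29:-→d30:-→d31:-→d32:H2  best=H2
  ? 168.177.48.165  path d0:-→d1:-→d2:-→d3:-→d4:-→d5:-→d6:-→d7:-→d8:-→d9:-→d10:-→d11:-→d12:H0→d13:-→d14:-→d15:-→d16:-→d17:-→d18:-→d19:-→d20:-→d21:-→d22:-→d23:-→d24:-→d25:-→d26:-→d27:-→d28:H5  best=H5
  ? 192.231.241.241  path d0:-→d1:-→d2:-→d3:-→d4:-→d5:-→d6:-→d7:-→d8:-→d9:-→d10:-→d11:-→d12:-→d13:-→d14:-→d15:-→d16:-→d17:-→d18:-→d19:-→d20:-→d21:-→d22:-→d23:-→d24:-→d25:-→d26:-→d27:-→d28:H2→d29:-→d30:-  best=H2
  del 168.177.48.160/28 (clear depth 28)
  ? 192.231.241.242  path d0:-→d1:-→d2:-→d3:-→d4:-→d5:-→d6:-→d7:-→d8:-→d9:-→d10:-→d11:-→d12:-→d13:-→d14:-→d15:-→d16:-→d17:-→d18:-→d19:-→d20:-→d21:-→d22:-→d23:-→d24:-→d25:-→d26:-→d27:-→d28:H2→d29:-→d30:-→d31:-→d32:H2  best=H2
  ? 57.43.194.197  path d0:-→d1:-→d2:-→d3:-→d4:-→d5:-→d6:-→d7:-→d8:-→d9:-→d10:-→d11:-→d12:-→d13:-→d14:-→d15:-→d16:-→d17:-→d18:-→d19:-→d20:-→d21:-→d22:-→d23:-→d24:-→d25:-→d26:-→d27:-→d28:-→d29:-→d30:-→d31:-→d32:H0  best=H0
  del 168.176.0.0/12 (clear depth 12)
  ? 192.231.241.242  path d0:-→d1:-→d2:-→d3:-→d4:-→d5:-→d6:-→d7:-→d8:-→d9:-→d10:-→d11:-→d12:-→d13:-→d14:-→d15:-→d16:-→d17:-→d18:-→d19:-→d20:-→d21:-→d22:-→d23:-→d24:-→d25:-→d26:-→d27:-→d28:H2→d29:-→d30:-→d31:-→d32:H2  best=H2
  + 192.231.0.0/16 (H4) depth=16
  + 57.0.0.0/10 (H1) depth=10
  del 192.231.0.0/16 (clear depth 16)
  del 192.231.241.240/28 (clear depth 28)
  del 57.0.0.0/10 (clear depth 10)
  + 189.213.207.0/24 (H2) depth=24
  + 189.213.207.0/28 (H2) depth=28
  ? 57.43.194.197  path d0:-→d1:-→d2:-→d3:-→d4:-→d5:-→d6:-→d7:-→d8:-→d9:-→d10:-→d11:-→d12:-→d13:-→d14:-→d15:-→d16:-→d17:-→d18:-→d19:-→d20:-→d21:-→d22:-→d23:-→d24:-→d25:-→d26:-→d27:-→d28:-→d29:-→d30:-→d31:-→d32:H0  best=H0
  ? 189.213.207.1  path d0:-→d1:-→d2:-→d3:-→d4:-→d5:-→d6:-→d7:-→d8:-→d9:-→d10:-→d11:-→d12:-→d13:-→d14:-→d15:-→d16:-→d17:-→d18:-→d19:-→d20:-→d21:-→d22:-→d23:-→d24:H2→d25:-→d26:-→d27:-→d28:H2  best=H2
  del 189.213.207.0/28 (clear depth 28)
  del 192.231.241.242/32 (clear depth 32)
  + 168.177.48.160/28 (H5) depth=28
  + 192.231.240.0/20 (H4) depth=20
  del 168.177.48.160/28 (clear depth 28)
  + 0.0.0.0/0 (H2) depth=0
  ? 192.231.249.105  path d0:H2→d1:-→d2:-→d3:-→d4:-→d5:-→d6:-→d7:-→d8:-→d9:-→d10:-→d11:-→d12:-→d13:-→d14:-→d15:-→d16:-→d17:-→d18:-→d19:-→d20:H4  best=H4

== LOOKUPS ==
["H5","H2","H5","H2","H2","H0","H2","H0","H2","H4"]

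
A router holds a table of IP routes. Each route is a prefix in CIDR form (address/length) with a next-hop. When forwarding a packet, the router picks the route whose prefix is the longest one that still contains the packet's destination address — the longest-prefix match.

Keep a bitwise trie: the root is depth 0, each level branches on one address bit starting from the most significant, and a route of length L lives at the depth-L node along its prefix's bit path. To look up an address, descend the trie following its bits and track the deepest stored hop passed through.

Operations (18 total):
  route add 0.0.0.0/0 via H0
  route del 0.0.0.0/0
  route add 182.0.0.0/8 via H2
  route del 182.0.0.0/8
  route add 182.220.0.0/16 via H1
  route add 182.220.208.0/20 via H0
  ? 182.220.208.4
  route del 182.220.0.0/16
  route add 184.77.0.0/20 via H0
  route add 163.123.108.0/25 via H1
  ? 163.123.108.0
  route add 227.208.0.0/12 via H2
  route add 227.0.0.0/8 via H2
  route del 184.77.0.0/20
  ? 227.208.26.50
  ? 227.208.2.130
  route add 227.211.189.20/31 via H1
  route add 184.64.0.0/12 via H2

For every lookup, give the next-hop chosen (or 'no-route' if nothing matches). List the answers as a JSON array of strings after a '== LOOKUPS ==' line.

Trace:
  add 0.0.0.0/0 -> H0 at depth 0
  del 0.0.0.0/0 (clear depth 0)
  add 182.0.0.0/8 -> H2 at depth 8
  del 182.0.0.0/8 (clear depth 8)
  add 182.220.0.0/16 -> H1 at depth 16
  add 182.220.208.0/20 -> H0 at depth 20
  Q 182.220.208.4: descend 10110110110111001101 ; hops seen [H1,H0] ; pick H0
  del 182.220.0.0/16 (clear depth 16)
  add 184.77.0.0/20 -> H0 at depth 20
  add 163.123.108.0/25 -> H1 at depth 25
  Q 163.123.108.0: descend 1010001101111011011011000 ; hops seen [H1] ; pick H1
  add 227.208.0.0/12 -> H2 at depth 12
  add 227.0.0.0/8 -> H2 at depth 8
  del 184.77.0.0/20 (clear depth 20)
  Q 227.208.26.50: descend 111000111101 ; hops seen [H2,H2] ; pick H2
  Q 227.208.2.130: descend 111000111101 ; hops seen [H2,H2] ; pick H2
  add 227.211.189.20/31 -> H1 at depth 31
  add 184.64.0.0/12 -> H2 at depth 12

== LOOKUPS ==
["H0","H1","H2","H2"]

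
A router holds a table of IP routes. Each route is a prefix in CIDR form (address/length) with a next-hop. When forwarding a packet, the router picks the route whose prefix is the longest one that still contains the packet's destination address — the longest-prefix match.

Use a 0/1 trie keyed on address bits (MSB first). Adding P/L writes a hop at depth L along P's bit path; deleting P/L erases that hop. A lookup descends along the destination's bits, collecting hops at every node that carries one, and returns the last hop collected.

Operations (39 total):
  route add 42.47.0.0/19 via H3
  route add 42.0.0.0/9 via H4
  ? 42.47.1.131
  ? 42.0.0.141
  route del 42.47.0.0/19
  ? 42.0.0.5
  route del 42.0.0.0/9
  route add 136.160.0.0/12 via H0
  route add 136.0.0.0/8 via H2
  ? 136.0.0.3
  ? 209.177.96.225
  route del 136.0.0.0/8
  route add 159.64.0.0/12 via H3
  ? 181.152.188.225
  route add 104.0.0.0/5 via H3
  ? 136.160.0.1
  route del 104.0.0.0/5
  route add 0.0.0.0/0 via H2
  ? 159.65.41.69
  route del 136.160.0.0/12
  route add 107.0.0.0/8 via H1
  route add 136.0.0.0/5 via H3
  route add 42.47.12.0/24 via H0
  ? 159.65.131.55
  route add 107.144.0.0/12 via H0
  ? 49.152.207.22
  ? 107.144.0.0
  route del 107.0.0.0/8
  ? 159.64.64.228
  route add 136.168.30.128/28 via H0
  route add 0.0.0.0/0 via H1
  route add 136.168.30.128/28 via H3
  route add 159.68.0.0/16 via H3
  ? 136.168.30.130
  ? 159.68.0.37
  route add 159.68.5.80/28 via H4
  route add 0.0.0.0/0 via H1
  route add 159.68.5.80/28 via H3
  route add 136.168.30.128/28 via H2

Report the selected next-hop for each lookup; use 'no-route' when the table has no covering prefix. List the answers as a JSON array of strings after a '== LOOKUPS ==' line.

Apply in order:
  + 42.47.0.0/19 (H3) depth=19
  + 42.0.0.0/9 (H4) depth=9
  ? 42.47.1.131  path d0:-→d1:-→d2:-→d3:-→d4:-→d5:-→d6:-→d7:-→d8:-→d9:H4→d10:-→d11:-→d12:-→d13:-→d14:-→d15:-→d16:-→d17:-→d18:-→d19:H3  best=H3
  ? 42.0.0.141  path d0:-→d1:-→d2:-→d3:-→d4:-→d5:-→d6:-→d7:-→d8:-→d9:H4→d10:-  best=H4
  del 42.47.0.0/19 (clear depth 19)
  ? 42.0.0.5  path d0:-→d1:-→d2:-→d3:-→d4:-→d5:-→d6:-→d7:-→d8:-→d9:H4→d10:-  best=H4
  del 42.0.0.0/9 (clear depth 9)
  + 136.160.0.0/12 (H0) depth=12
  + 136.0.0.0/8 (H2) depth=8
  ? 136.0.0.3  path d0:-→d1:-→d2:-→d3:-→d4:-→d5:-→d6:-→d7:-→d8:H2  best=H2
  ? 209.177.96.225  path d0:-→d1:-  best=no-route
  del 136.0.0.0/8 (clear depth 8)
  + 159.64.0.0/12 (H3) depth=12
  ? 181.152.188.225  path d0:-→d1:-→d2:-  best=no-route
  + 104.0.0.0/5 (H3) depth=5
  ? 136.160.0.1  path d0:-→d1:-→d2:-→d3:-→d4:-→d5:-→d6:-→d7:-→d8:-→d9:-→d10:-→d11:-→d12:H0  best=H0
  del 104.0.0.0/5 (clear depth 5)
  + 0.0.0.0/0 (H2) depth=0
  ? 159.65.41.69  path d0:H2→d1:-→d2:-→d3:-→d4:-→d5:-→d6:-→d7:-→d8:-→d9:-→d10:-→d11:-→d12:H3  best=H3
  del 136.160.0.0/12 (clear depth 12)
  + 107.0.0.0/8 (H1) depth=8
  + 136.0.0.0/5 (H3) depth=5
  + 42.47.12.0/24 (H0) depth=24
  ? 159.65.131.55  path d0:H2→d1:-→d2:-→d3:-→d4:-→d5:-→d6:-→d7:-→d8:-→d9:-→d10:-→d11:-→d12:H3  best=H3
  + 107.144.0.0/12 (H0) depth=12
  ? 49.152.207.22  path d0:H2→d1:-→d2:-→d3:-  best=H2
  ? 107.144.0.0  path d0:H2→d1:-→d2:-→d3:-→d4:-→d5:-→d6:-→d7:-→d8:H1→d9:-→d10:-→d11:-→d12:H0  best=H0
  del 107.0.0.0/8 (clear depth 8)
  ? 159.64.64.228  path d0:H2→d1:-→d2:-→d3:-→d4:-→d5:-→d6:-→d7:-→d8:-→d9:-→d10:-→d11:-→d12:H3  best=H3
  + 136.168.30.128/28 (H0) depth=28
  + 0.0.0.0/0 (H1) depth=0
  + 136.168.30.128/28 (H3) depth=28
  + 159.68.0.0/16 (H3) depth=16
  ? 136.168.30.130  path d0:H1→d1:-→d2:-→d3:-→d4:-→d5:H3→d6:-→d7:-→d8:-→d9:-→d10:-→d11:-→d12:-→d13:-→d14:-→d15:-→d16:-→d17:-→d18:-→d19:-→d20:-→d21:-→d22:-→d23:-→d24:-→d25:-→d26:-→d27:-→d28:H3  best=H3
  ? 159.68.0.37  path d0:H1→d1:-→d2:-→d3:-→d4:-→d5:-→d6:-→d7:-→d8:-→d9:-→d10:-→d11:-→d12:H3→d13:-→d14:-→d15:-→d16:H3  best=H3
  + 159.68.5.80/28 (H4) depth=28
  + 0.0.0.0/0 (H1) depth=0
  + 159.68.5.80/28 (H3) depth=28
  + 136.168.30.128/28 (H2) depth=28

== LOOKUPS ==
["H3","H4","H4","H2","no-route","no-route","H0","H3","H3","H2","H0","H3","H3","H3"]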